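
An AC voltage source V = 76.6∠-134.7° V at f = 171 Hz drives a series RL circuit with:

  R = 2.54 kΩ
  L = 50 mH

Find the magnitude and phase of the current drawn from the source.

Step 1 — Angular frequency: ω = 2π·f = 2π·171 = 1074 rad/s.
Step 2 — Component impedances:
  R: Z = R = 2540 Ω
  L: Z = jωL = j·1074·0.05 = 0 + j53.72 Ω
Step 3 — Series combination: Z_total = R + L = 2540 + j53.72 Ω = 2541∠1.2° Ω.
Step 4 — Source phasor: V = 76.6∠-134.7° V = -53.88 - j54.45 V.
Step 5 — Ohm's law: I = V / Z_total = (-53.88 - j54.45) / (2540 + j53.72) = -0.02166 - j0.02098 A.
Step 6 — Convert to polar: |I| = 0.03015 A, ∠I = -135.9°.

I = 0.03015∠-135.9° A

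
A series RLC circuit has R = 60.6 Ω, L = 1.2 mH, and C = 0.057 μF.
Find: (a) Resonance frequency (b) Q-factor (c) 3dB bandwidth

Step 1 — Resonance condition Im(Z)=0 gives ω₀ = 1/√(LC).
Step 2 — ω₀ = 1/√(0.0012·5.7e-08) = 1.209e+05 rad/s.
Step 3 — f₀ = ω₀/(2π) = 1.924e+04 Hz.
Step 4 — Series Q: Q = ω₀L/R = 1.209e+05·0.0012/60.6 = 2.394.
Step 5 — 3dB bandwidth: Δω = ω₀/Q = 5.05e+04 rad/s; BW = Δω/(2π) = 8037 Hz.

(a) f₀ = 1.924e+04 Hz  (b) Q = 2.394  (c) BW = 8037 Hz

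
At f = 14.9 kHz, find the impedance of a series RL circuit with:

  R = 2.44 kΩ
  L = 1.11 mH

Step 1 — Angular frequency: ω = 2π·f = 2π·1.49e+04 = 9.362e+04 rad/s.
Step 2 — Component impedances:
  R: Z = R = 2440 Ω
  L: Z = jωL = j·9.362e+04·0.00111 = 0 + j103.9 Ω
Step 3 — Series combination: Z_total = R + L = 2440 + j103.9 Ω = 2442∠2.4° Ω.

Z = 2440 + j103.9 Ω = 2442∠2.4° Ω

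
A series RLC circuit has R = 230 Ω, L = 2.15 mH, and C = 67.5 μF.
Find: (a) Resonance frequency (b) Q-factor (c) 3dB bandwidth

Step 1 — Resonance: ω₀ = 1/√(LC) = 1/√(0.00215·6.75e-05) = 2625 rad/s.
Step 2 — f₀ = ω₀/(2π) = 417.8 Hz.
Step 3 — Series Q: Q = ω₀L/R = 2625·0.00215/230 = 0.02454.
Step 4 — Bandwidth: Δω = ω₀/Q = 1.07e+05 rad/s; BW = Δω/(2π) = 1.703e+04 Hz.

(a) f₀ = 417.8 Hz  (b) Q = 0.02454  (c) BW = 1.703e+04 Hz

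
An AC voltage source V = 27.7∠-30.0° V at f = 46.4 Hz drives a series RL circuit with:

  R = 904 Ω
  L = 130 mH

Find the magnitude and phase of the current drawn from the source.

Step 1 — Angular frequency: ω = 2π·f = 2π·46.4 = 291.5 rad/s.
Step 2 — Component impedances:
  R: Z = R = 904 Ω
  L: Z = jωL = j·291.5·0.13 = 0 + j37.9 Ω
Step 3 — Series combination: Z_total = R + L = 904 + j37.9 Ω = 904.8∠2.4° Ω.
Step 4 — Source phasor: V = 27.7∠-30.0° V = 23.99 - j13.85 V.
Step 5 — Ohm's law: I = V / Z_total = (23.99 - j13.85) / (904 + j37.9) = 0.02585 - j0.0164 A.
Step 6 — Convert to polar: |I| = 0.03061 A, ∠I = -32.4°.

I = 0.03061∠-32.4° A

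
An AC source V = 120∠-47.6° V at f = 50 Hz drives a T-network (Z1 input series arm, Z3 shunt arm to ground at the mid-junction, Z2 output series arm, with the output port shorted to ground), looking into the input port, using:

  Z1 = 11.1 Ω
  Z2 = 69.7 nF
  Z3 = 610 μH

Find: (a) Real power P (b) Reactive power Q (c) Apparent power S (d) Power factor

Step 1 — Angular frequency: ω = 2π·f = 2π·50 = 314.2 rad/s.
Step 2 — Component impedances:
  Z1: Z = R = 11.1 Ω
  Z2: Z = 1/(jωC) = -j/(ω·C) = 0 - j4.567e+04 Ω
  Z3: Z = jωL = j·314.2·0.00061 = 0 + j0.1916 Ω
Step 3 — With the output port shorted to ground, the output series arm Z2 runs from the junction to ground; the shunt arm Z3 also runs from the junction to ground. They appear in parallel: Z3 || Z2 = 0 + j0.1916 Ω.
Step 4 — Series with input arm Z1: Z_in = Z1 + (Z3 || Z2) = 11.1 + j0.1916 Ω = 11.1∠1.0° Ω.
Step 5 — Source phasor: V = 120∠-47.6° V = 80.92 - j88.61 V.
Step 6 — Current: I = V / Z = 7.15 - j8.107 A = 10.81∠-48.6° A.
Step 7 — Complex power: S = V·I* = 1297 + j22.39 VA.
Step 8 — Real power: P = Re(S) = 1297 W.
Step 9 — Reactive power: Q = Im(S) = 22.39 VAR.
Step 10 — Apparent power: |S| = 1297 VA.
Step 11 — Power factor: PF = P/|S| = 0.9999 (lagging).

(a) P = 1297 W  (b) Q = 22.39 VAR  (c) S = 1297 VA  (d) PF = 0.9999 (lagging)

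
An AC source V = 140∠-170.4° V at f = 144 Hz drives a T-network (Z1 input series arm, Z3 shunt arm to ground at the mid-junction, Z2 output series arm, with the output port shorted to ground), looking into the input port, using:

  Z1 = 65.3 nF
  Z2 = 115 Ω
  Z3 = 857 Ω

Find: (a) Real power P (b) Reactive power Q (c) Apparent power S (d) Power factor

Step 1 — Angular frequency: ω = 2π·f = 2π·144 = 904.8 rad/s.
Step 2 — Component impedances:
  Z1: Z = 1/(jωC) = -j/(ω·C) = 0 - j1.693e+04 Ω
  Z2: Z = R = 115 Ω
  Z3: Z = R = 857 Ω
Step 3 — With the output port shorted to ground, the output series arm Z2 runs from the junction to ground; the shunt arm Z3 also runs from the junction to ground. They appear in parallel: Z3 || Z2 = 101.4 Ω.
Step 4 — Series with input arm Z1: Z_in = Z1 + (Z3 || Z2) = 101.4 - j1.693e+04 Ω = 1.693e+04∠-89.7° Ω.
Step 5 — Source phasor: V = 140∠-170.4° V = -138 - j23.35 V.
Step 6 — Current: I = V / Z = 0.001331 - j0.008164 A = 0.008271∠-80.7° A.
Step 7 — Complex power: S = V·I* = 0.006937 - j1.158 VA.
Step 8 — Real power: P = Re(S) = 0.006937 W.
Step 9 — Reactive power: Q = Im(S) = -1.158 VAR.
Step 10 — Apparent power: |S| = 1.158 VA.
Step 11 — Power factor: PF = P/|S| = 0.00599 (leading).

(a) P = 0.006937 W  (b) Q = -1.158 VAR  (c) S = 1.158 VA  (d) PF = 0.00599 (leading)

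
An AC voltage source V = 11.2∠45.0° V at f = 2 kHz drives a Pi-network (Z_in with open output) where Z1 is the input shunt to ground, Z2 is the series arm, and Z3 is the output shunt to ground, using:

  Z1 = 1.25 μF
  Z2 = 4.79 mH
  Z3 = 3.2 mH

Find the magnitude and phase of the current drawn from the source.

Step 1 — Angular frequency: ω = 2π·f = 2π·2000 = 1.257e+04 rad/s.
Step 2 — Component impedances:
  Z1: Z = 1/(jωC) = -j/(ω·C) = 0 - j63.66 Ω
  Z2: Z = jωL = j·1.257e+04·0.00479 = 0 + j60.19 Ω
  Z3: Z = jωL = j·1.257e+04·0.0032 = 0 + j40.21 Ω
Step 3 — With open output, the series arm Z2 and the output shunt Z3 appear in series to ground: Z2 + Z3 = 0 + j100.4 Ω.
Step 4 — Parallel with input shunt Z1: Z_in = Z1 || (Z2 + Z3) = 0 - j174 Ω = 174∠-90.0° Ω.
Step 5 — Source phasor: V = 11.2∠45.0° V = 7.92 + j7.92 V.
Step 6 — Ohm's law: I = V / Z_total = (7.92 + j7.92) / (0 - j174) = -0.04552 + j0.04552 A.
Step 7 — Convert to polar: |I| = 0.06438 A, ∠I = 135.0°.

I = 0.06438∠135.0° A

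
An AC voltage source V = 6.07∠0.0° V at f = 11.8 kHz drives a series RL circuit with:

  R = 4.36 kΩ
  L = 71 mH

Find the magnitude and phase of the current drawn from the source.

Step 1 — Angular frequency: ω = 2π·f = 2π·1.18e+04 = 7.414e+04 rad/s.
Step 2 — Component impedances:
  R: Z = R = 4360 Ω
  L: Z = jωL = j·7.414e+04·0.071 = 0 + j5264 Ω
Step 3 — Series combination: Z_total = R + L = 4360 + j5264 Ω = 6835∠50.4° Ω.
Step 4 — Source phasor: V = 6.07∠0.0° V = 6.07 V.
Step 5 — Ohm's law: I = V / Z_total = (6.07) / (4360 + j5264) = 0.0005665 - j0.0006839 A.
Step 6 — Convert to polar: |I| = 0.0008881 A, ∠I = -50.4°.

I = 0.0008881∠-50.4° A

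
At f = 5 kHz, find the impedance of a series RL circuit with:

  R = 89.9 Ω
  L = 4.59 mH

Step 1 — Angular frequency: ω = 2π·f = 2π·5000 = 3.142e+04 rad/s.
Step 2 — Component impedances:
  R: Z = R = 89.9 Ω
  L: Z = jωL = j·3.142e+04·0.00459 = 0 + j144.2 Ω
Step 3 — Series combination: Z_total = R + L = 89.9 + j144.2 Ω = 169.9∠58.1° Ω.

Z = 89.9 + j144.2 Ω = 169.9∠58.1° Ω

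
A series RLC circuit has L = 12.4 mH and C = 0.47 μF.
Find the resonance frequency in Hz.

Step 1 — Resonance condition Im(Z)=0 gives ω₀ = 1/√(LC).
Step 2 — ω₀ = 1/√(0.0124·4.7e-07) = 1.31e+04 rad/s.
Step 3 — f₀ = ω₀/(2π) = 2085 Hz.

f₀ = 2085 Hz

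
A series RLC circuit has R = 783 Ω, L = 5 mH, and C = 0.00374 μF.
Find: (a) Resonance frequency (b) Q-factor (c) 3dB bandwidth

Step 1 — Resonance: ω₀ = 1/√(LC) = 1/√(0.005·3.74e-09) = 2.312e+05 rad/s.
Step 2 — f₀ = ω₀/(2π) = 3.68e+04 Hz.
Step 3 — Series Q: Q = ω₀L/R = 2.312e+05·0.005/783 = 1.477.
Step 4 — Bandwidth: Δω = ω₀/Q = 1.566e+05 rad/s; BW = Δω/(2π) = 2.492e+04 Hz.

(a) f₀ = 3.68e+04 Hz  (b) Q = 1.477  (c) BW = 2.492e+04 Hz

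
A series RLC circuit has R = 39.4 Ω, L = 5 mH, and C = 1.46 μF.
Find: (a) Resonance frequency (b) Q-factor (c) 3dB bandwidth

Step 1 — Resonance condition Im(Z)=0 gives ω₀ = 1/√(LC).
Step 2 — ω₀ = 1/√(0.005·1.46e-06) = 1.17e+04 rad/s.
Step 3 — f₀ = ω₀/(2π) = 1863 Hz.
Step 4 — Series Q: Q = ω₀L/R = 1.17e+04·0.005/39.4 = 1.485.
Step 5 — 3dB bandwidth: Δω = ω₀/Q = 7880 rad/s; BW = Δω/(2π) = 1254 Hz.

(a) f₀ = 1863 Hz  (b) Q = 1.485  (c) BW = 1254 Hz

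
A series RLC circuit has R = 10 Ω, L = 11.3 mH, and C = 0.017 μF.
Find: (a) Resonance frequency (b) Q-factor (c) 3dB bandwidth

Step 1 — Resonance: ω₀ = 1/√(LC) = 1/√(0.0113·1.7e-08) = 7.215e+04 rad/s.
Step 2 — f₀ = ω₀/(2π) = 1.148e+04 Hz.
Step 3 — Series Q: Q = ω₀L/R = 7.215e+04·0.0113/10 = 81.53.
Step 4 — Bandwidth: Δω = ω₀/Q = 885 rad/s; BW = Δω/(2π) = 140.8 Hz.

(a) f₀ = 1.148e+04 Hz  (b) Q = 81.53  (c) BW = 140.8 Hz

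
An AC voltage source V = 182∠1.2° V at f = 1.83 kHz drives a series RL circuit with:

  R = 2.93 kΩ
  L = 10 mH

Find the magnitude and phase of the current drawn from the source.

Step 1 — Angular frequency: ω = 2π·f = 2π·1830 = 1.15e+04 rad/s.
Step 2 — Component impedances:
  R: Z = R = 2930 Ω
  L: Z = jωL = j·1.15e+04·0.01 = 0 + j115 Ω
Step 3 — Series combination: Z_total = R + L = 2930 + j115 Ω = 2932∠2.2° Ω.
Step 4 — Source phasor: V = 182∠1.2° V = 182 + j3.812 V.
Step 5 — Ohm's law: I = V / Z_total = (182 + j3.812) / (2930 + j115) = 0.06206 - j0.001134 A.
Step 6 — Convert to polar: |I| = 0.06207 A, ∠I = -1.0°.

I = 0.06207∠-1.0° A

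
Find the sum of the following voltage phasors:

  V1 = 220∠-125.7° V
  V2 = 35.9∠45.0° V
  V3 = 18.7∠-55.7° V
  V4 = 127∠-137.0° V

Step 1 — Convert each phasor to rectangular form:
  V1 = 220·(cos(-125.7°) + j·sin(-125.7°)) = -128.4 - j178.7 V
  V2 = 35.9·(cos(45.0°) + j·sin(45.0°)) = 25.39 + j25.39 V
  V3 = 18.7·(cos(-55.7°) + j·sin(-55.7°)) = 10.54 - j15.45 V
  V4 = 127·(cos(-137.0°) + j·sin(-137.0°)) = -92.88 - j86.61 V
Step 2 — Sum components: V_total = -185.3 - j255.3 V.
Step 3 — Convert to polar: |V_total| = 315.5 V, ∠V_total = -126.0°.

V_total = 315.5∠-126.0° V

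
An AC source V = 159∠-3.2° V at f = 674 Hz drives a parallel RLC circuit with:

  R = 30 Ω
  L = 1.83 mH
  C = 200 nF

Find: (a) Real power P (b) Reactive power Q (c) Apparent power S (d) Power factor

Step 1 — Angular frequency: ω = 2π·f = 2π·674 = 4235 rad/s.
Step 2 — Component impedances:
  R: Z = R = 30 Ω
  L: Z = jωL = j·4235·0.00183 = 0 + j7.75 Ω
  C: Z = 1/(jωC) = -j/(ω·C) = 0 - j1181 Ω
Step 3 — Parallel combination: 1/Z_total = 1/R + 1/L + 1/C; Z_total = 1.9 + j7.307 Ω = 7.55∠75.4° Ω.
Step 4 — Source phasor: V = 159∠-3.2° V = 158.8 - j8.876 V.
Step 5 — Current: I = V / Z = 4.154 - j20.65 A = 21.06∠-78.6° A.
Step 6 — Complex power: S = V·I* = 842.7 + j3241 VA.
Step 7 — Real power: P = Re(S) = 842.7 W.
Step 8 — Reactive power: Q = Im(S) = 3241 VAR.
Step 9 — Apparent power: |S| = 3349 VA.
Step 10 — Power factor: PF = P/|S| = 0.2517 (lagging).

(a) P = 842.7 W  (b) Q = 3241 VAR  (c) S = 3349 VA  (d) PF = 0.2517 (lagging)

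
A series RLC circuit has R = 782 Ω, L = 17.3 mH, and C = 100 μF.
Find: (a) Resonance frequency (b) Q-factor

Step 1 — Resonance condition Im(Z)=0 gives ω₀ = 1/√(LC).
Step 2 — ω₀ = 1/√(0.0173·0.0001) = 760.3 rad/s.
Step 3 — f₀ = ω₀/(2π) = 121 Hz.
Step 4 — Series Q: Q = ω₀L/R = 760.3·0.0173/782 = 0.01682.

(a) f₀ = 121 Hz  (b) Q = 0.01682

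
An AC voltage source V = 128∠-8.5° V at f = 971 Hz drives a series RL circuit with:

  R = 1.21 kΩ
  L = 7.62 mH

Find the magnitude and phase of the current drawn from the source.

Step 1 — Angular frequency: ω = 2π·f = 2π·971 = 6101 rad/s.
Step 2 — Component impedances:
  R: Z = R = 1210 Ω
  L: Z = jωL = j·6101·0.00762 = 0 + j46.49 Ω
Step 3 — Series combination: Z_total = R + L = 1210 + j46.49 Ω = 1211∠2.2° Ω.
Step 4 — Source phasor: V = 128∠-8.5° V = 126.6 - j18.92 V.
Step 5 — Ohm's law: I = V / Z_total = (126.6 - j18.92) / (1210 + j46.49) = 0.1039 - j0.01963 A.
Step 6 — Convert to polar: |I| = 0.1057 A, ∠I = -10.7°.

I = 0.1057∠-10.7° A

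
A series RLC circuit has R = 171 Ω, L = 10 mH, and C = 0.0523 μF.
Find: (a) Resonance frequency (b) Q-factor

Step 1 — Resonance condition Im(Z)=0 gives ω₀ = 1/√(LC).
Step 2 — ω₀ = 1/√(0.01·5.23e-08) = 4.373e+04 rad/s.
Step 3 — f₀ = ω₀/(2π) = 6959 Hz.
Step 4 — Series Q: Q = ω₀L/R = 4.373e+04·0.01/171 = 2.557.

(a) f₀ = 6959 Hz  (b) Q = 2.557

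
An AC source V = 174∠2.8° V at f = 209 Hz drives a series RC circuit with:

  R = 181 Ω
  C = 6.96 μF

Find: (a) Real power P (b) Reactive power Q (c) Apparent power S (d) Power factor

Step 1 — Angular frequency: ω = 2π·f = 2π·209 = 1313 rad/s.
Step 2 — Component impedances:
  R: Z = R = 181 Ω
  C: Z = 1/(jωC) = -j/(ω·C) = 0 - j109.4 Ω
Step 3 — Series combination: Z_total = R + C = 181 - j109.4 Ω = 211.5∠-31.2° Ω.
Step 4 — Source phasor: V = 174∠2.8° V = 173.8 + j8.5 V.
Step 5 — Current: I = V / Z = 0.6824 + j0.4595 A = 0.8227∠34.0° A.
Step 6 — Complex power: S = V·I* = 122.5 - j74.05 VA.
Step 7 — Real power: P = Re(S) = 122.5 W.
Step 8 — Reactive power: Q = Im(S) = -74.05 VAR.
Step 9 — Apparent power: |S| = 143.1 VA.
Step 10 — Power factor: PF = P/|S| = 0.8558 (leading).

(a) P = 122.5 W  (b) Q = -74.05 VAR  (c) S = 143.1 VA  (d) PF = 0.8558 (leading)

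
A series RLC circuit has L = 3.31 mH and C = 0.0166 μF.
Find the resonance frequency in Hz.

Step 1 — Resonance condition Im(Z)=0 gives ω₀ = 1/√(LC).
Step 2 — ω₀ = 1/√(0.00331·1.66e-08) = 1.349e+05 rad/s.
Step 3 — f₀ = ω₀/(2π) = 2.147e+04 Hz.

f₀ = 2.147e+04 Hz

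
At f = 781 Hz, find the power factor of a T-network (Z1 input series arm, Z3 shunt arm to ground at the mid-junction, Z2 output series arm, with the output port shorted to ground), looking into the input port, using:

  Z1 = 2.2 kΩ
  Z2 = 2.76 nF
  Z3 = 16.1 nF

Step 1 — Angular frequency: ω = 2π·f = 2π·781 = 4907 rad/s.
Step 2 — Component impedances:
  Z1: Z = R = 2200 Ω
  Z2: Z = 1/(jωC) = -j/(ω·C) = 0 - j7.383e+04 Ω
  Z3: Z = 1/(jωC) = -j/(ω·C) = 0 - j1.266e+04 Ω
Step 3 — With the output port shorted to ground, the output series arm Z2 runs from the junction to ground; the shunt arm Z3 also runs from the junction to ground. They appear in parallel: Z3 || Z2 = 0 - j1.081e+04 Ω.
Step 4 — Series with input arm Z1: Z_in = Z1 + (Z3 || Z2) = 2200 - j1.081e+04 Ω = 1.103e+04∠-78.5° Ω.
Step 5 — Power factor: PF = cos(φ) = Re(Z)/|Z| = 2200/1.103e+04 = 0.1995.
Step 6 — Type: Im(Z) = -1.081e+04 ⇒ leading (phase φ = -78.5°).

PF = 0.1995 (leading, φ = -78.5°)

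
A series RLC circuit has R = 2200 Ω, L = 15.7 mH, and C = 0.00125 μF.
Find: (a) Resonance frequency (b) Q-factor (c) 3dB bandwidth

Step 1 — Resonance: ω₀ = 1/√(LC) = 1/√(0.0157·1.25e-09) = 2.257e+05 rad/s.
Step 2 — f₀ = ω₀/(2π) = 3.593e+04 Hz.
Step 3 — Series Q: Q = ω₀L/R = 2.257e+05·0.0157/2200 = 1.611.
Step 4 — Bandwidth: Δω = ω₀/Q = 1.401e+05 rad/s; BW = Δω/(2π) = 2.23e+04 Hz.

(a) f₀ = 3.593e+04 Hz  (b) Q = 1.611  (c) BW = 2.23e+04 Hz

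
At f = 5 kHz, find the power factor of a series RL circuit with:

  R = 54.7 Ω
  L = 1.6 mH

Step 1 — Angular frequency: ω = 2π·f = 2π·5000 = 3.142e+04 rad/s.
Step 2 — Component impedances:
  R: Z = R = 54.7 Ω
  L: Z = jωL = j·3.142e+04·0.0016 = 0 + j50.27 Ω
Step 3 — Series combination: Z_total = R + L = 54.7 + j50.27 Ω = 74.29∠42.6° Ω.
Step 4 — Power factor: PF = cos(φ) = Re(Z)/|Z| = 54.7/74.29 = 0.7363.
Step 5 — Type: Im(Z) = 50.27 ⇒ lagging (phase φ = 42.6°).

PF = 0.7363 (lagging, φ = 42.6°)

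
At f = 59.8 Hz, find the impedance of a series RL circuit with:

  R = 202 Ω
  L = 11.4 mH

Step 1 — Angular frequency: ω = 2π·f = 2π·59.8 = 375.7 rad/s.
Step 2 — Component impedances:
  R: Z = R = 202 Ω
  L: Z = jωL = j·375.7·0.0114 = 0 + j4.283 Ω
Step 3 — Series combination: Z_total = R + L = 202 + j4.283 Ω = 202∠1.2° Ω.

Z = 202 + j4.283 Ω = 202∠1.2° Ω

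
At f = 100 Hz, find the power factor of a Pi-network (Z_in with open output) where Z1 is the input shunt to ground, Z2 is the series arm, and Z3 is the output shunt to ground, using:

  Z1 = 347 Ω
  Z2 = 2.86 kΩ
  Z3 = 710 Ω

Step 1 — Angular frequency: ω = 2π·f = 2π·100 = 628.3 rad/s.
Step 2 — Component impedances:
  Z1: Z = R = 347 Ω
  Z2: Z = R = 2860 Ω
  Z3: Z = R = 710 Ω
Step 3 — With open output, the series arm Z2 and the output shunt Z3 appear in series to ground: Z2 + Z3 = 3570 Ω.
Step 4 — Parallel with input shunt Z1: Z_in = Z1 || (Z2 + Z3) = 316.3 Ω = 316.3∠0.0° Ω.
Step 5 — Power factor: PF = cos(φ) = Re(Z)/|Z| = 316.3/316.3 = 1.
Step 6 — Type: Im(Z) = 0 ⇒ unity (phase φ = 0.0°).

PF = 1 (unity, φ = 0.0°)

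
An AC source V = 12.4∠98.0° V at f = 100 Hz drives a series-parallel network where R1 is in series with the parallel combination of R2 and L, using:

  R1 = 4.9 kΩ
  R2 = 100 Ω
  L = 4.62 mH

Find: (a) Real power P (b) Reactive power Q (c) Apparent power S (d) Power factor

Step 1 — Angular frequency: ω = 2π·f = 2π·100 = 628.3 rad/s.
Step 2 — Component impedances:
  R1: Z = R = 4900 Ω
  R2: Z = R = 100 Ω
  L: Z = jωL = j·628.3·0.00462 = 0 + j2.903 Ω
Step 3 — Parallel branch: R2 || L = 1/(1/R2 + 1/L) = 0.08419 + j2.9 Ω.
Step 4 — Series with R1: Z_total = R1 + (R2 || L) = 4900 + j2.9 Ω = 4900∠0.0° Ω.
Step 5 — Source phasor: V = 12.4∠98.0° V = -1.726 + j12.28 V.
Step 6 — Current: I = V / Z = -0.0003507 + j0.002506 A = 0.002531∠98.0° A.
Step 7 — Complex power: S = V·I* = 0.03138 + j1.857e-05 VA.
Step 8 — Real power: P = Re(S) = 0.03138 W.
Step 9 — Reactive power: Q = Im(S) = 1.857e-05 VAR.
Step 10 — Apparent power: |S| = 0.03138 VA.
Step 11 — Power factor: PF = P/|S| = 1 (lagging).

(a) P = 0.03138 W  (b) Q = 1.857e-05 VAR  (c) S = 0.03138 VA  (d) PF = 1 (lagging)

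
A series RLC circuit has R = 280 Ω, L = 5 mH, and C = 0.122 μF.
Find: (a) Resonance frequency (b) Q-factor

Step 1 — Resonance condition Im(Z)=0 gives ω₀ = 1/√(LC).
Step 2 — ω₀ = 1/√(0.005·1.22e-07) = 4.049e+04 rad/s.
Step 3 — f₀ = ω₀/(2π) = 6444 Hz.
Step 4 — Series Q: Q = ω₀L/R = 4.049e+04·0.005/280 = 0.723.

(a) f₀ = 6444 Hz  (b) Q = 0.723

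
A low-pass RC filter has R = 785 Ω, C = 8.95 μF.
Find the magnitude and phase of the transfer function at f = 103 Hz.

Step 1 — Angular frequency: ω = 2π·103 = 647.2 rad/s.
Step 2 — Transfer function: H(jω) = 1/(1 + jωRC).
Step 3 — Denominator: 1 + jωRC = 1 + j·647.2·785·8.95e-06 = 1 + j4.547.
Step 4 — H = 0.04614 - j0.2098.
Step 5 — Magnitude: |H| = 0.2148 (-13.4 dB); phase: φ = -77.6°.

|H| = 0.2148 (-13.4 dB), φ = -77.6°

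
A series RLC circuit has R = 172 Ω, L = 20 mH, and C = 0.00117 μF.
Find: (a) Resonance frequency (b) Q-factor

Step 1 — Resonance condition Im(Z)=0 gives ω₀ = 1/√(LC).
Step 2 — ω₀ = 1/√(0.02·1.17e-09) = 2.067e+05 rad/s.
Step 3 — f₀ = ω₀/(2π) = 3.29e+04 Hz.
Step 4 — Series Q: Q = ω₀L/R = 2.067e+05·0.02/172 = 24.04.

(a) f₀ = 3.29e+04 Hz  (b) Q = 24.04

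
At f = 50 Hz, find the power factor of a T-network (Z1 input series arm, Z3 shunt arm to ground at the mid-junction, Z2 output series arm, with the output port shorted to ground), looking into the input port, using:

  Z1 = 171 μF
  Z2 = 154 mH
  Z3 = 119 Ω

Step 1 — Angular frequency: ω = 2π·f = 2π·50 = 314.2 rad/s.
Step 2 — Component impedances:
  Z1: Z = 1/(jωC) = -j/(ω·C) = 0 - j18.61 Ω
  Z2: Z = jωL = j·314.2·0.154 = 0 + j48.38 Ω
  Z3: Z = R = 119 Ω
Step 3 — With the output port shorted to ground, the output series arm Z2 runs from the junction to ground; the shunt arm Z3 also runs from the junction to ground. They appear in parallel: Z3 || Z2 = 16.88 + j41.52 Ω.
Step 4 — Series with input arm Z1: Z_in = Z1 + (Z3 || Z2) = 16.88 + j22.9 Ω = 28.45∠53.6° Ω.
Step 5 — Power factor: PF = cos(φ) = Re(Z)/|Z| = 16.88/28.45 = 0.5933.
Step 6 — Type: Im(Z) = 22.9 ⇒ lagging (phase φ = 53.6°).

PF = 0.5933 (lagging, φ = 53.6°)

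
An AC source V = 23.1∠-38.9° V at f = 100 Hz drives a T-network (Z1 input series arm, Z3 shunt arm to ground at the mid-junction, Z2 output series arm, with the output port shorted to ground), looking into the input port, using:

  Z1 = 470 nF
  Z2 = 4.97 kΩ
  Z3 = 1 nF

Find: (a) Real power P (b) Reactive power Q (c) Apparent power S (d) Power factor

Step 1 — Angular frequency: ω = 2π·f = 2π·100 = 628.3 rad/s.
Step 2 — Component impedances:
  Z1: Z = 1/(jωC) = -j/(ω·C) = 0 - j3386 Ω
  Z2: Z = R = 4970 Ω
  Z3: Z = 1/(jωC) = -j/(ω·C) = 0 - j1.592e+06 Ω
Step 3 — With the output port shorted to ground, the output series arm Z2 runs from the junction to ground; the shunt arm Z3 also runs from the junction to ground. They appear in parallel: Z3 || Z2 = 4970 - j15.52 Ω.
Step 4 — Series with input arm Z1: Z_in = Z1 + (Z3 || Z2) = 4970 - j3402 Ω = 6023∠-34.4° Ω.
Step 5 — Source phasor: V = 23.1∠-38.9° V = 17.98 - j14.51 V.
Step 6 — Current: I = V / Z = 0.003824 - j0.0003016 A = 0.003836∠-4.5° A.
Step 7 — Complex power: S = V·I* = 0.07311 - j0.05004 VA.
Step 8 — Real power: P = Re(S) = 0.07311 W.
Step 9 — Reactive power: Q = Im(S) = -0.05004 VAR.
Step 10 — Apparent power: |S| = 0.0886 VA.
Step 11 — Power factor: PF = P/|S| = 0.8252 (leading).

(a) P = 0.07311 W  (b) Q = -0.05004 VAR  (c) S = 0.0886 VA  (d) PF = 0.8252 (leading)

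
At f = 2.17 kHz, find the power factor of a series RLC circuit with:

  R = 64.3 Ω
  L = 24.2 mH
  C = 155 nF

Step 1 — Angular frequency: ω = 2π·f = 2π·2170 = 1.363e+04 rad/s.
Step 2 — Component impedances:
  R: Z = R = 64.3 Ω
  L: Z = jωL = j·1.363e+04·0.0242 = 0 + j330 Ω
  C: Z = 1/(jωC) = -j/(ω·C) = 0 - j473.2 Ω
Step 3 — Series combination: Z_total = R + L + C = 64.3 - j143.2 Ω = 157∠-65.8° Ω.
Step 4 — Power factor: PF = cos(φ) = Re(Z)/|Z| = 64.3/157 = 0.4096.
Step 5 — Type: Im(Z) = -143.2 ⇒ leading (phase φ = -65.8°).

PF = 0.4096 (leading, φ = -65.8°)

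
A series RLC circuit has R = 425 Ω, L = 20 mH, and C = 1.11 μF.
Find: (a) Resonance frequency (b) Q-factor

Step 1 — Resonance condition Im(Z)=0 gives ω₀ = 1/√(LC).
Step 2 — ω₀ = 1/√(0.02·1.11e-06) = 6712 rad/s.
Step 3 — f₀ = ω₀/(2π) = 1068 Hz.
Step 4 — Series Q: Q = ω₀L/R = 6712·0.02/425 = 0.3158.

(a) f₀ = 1068 Hz  (b) Q = 0.3158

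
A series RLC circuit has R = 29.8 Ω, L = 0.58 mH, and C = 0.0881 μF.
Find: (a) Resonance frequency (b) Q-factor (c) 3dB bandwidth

Step 1 — Resonance: ω₀ = 1/√(LC) = 1/√(0.00058·8.81e-08) = 1.399e+05 rad/s.
Step 2 — f₀ = ω₀/(2π) = 2.226e+04 Hz.
Step 3 — Series Q: Q = ω₀L/R = 1.399e+05·0.00058/29.8 = 2.723.
Step 4 — Bandwidth: Δω = ω₀/Q = 5.138e+04 rad/s; BW = Δω/(2π) = 8177 Hz.

(a) f₀ = 2.226e+04 Hz  (b) Q = 2.723  (c) BW = 8177 Hz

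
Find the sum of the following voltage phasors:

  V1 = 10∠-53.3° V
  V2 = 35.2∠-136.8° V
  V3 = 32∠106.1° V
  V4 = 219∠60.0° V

Step 1 — Convert each phasor to rectangular form:
  V1 = 10·(cos(-53.3°) + j·sin(-53.3°)) = 5.976 - j8.018 V
  V2 = 35.2·(cos(-136.8°) + j·sin(-136.8°)) = -25.66 - j24.1 V
  V3 = 32·(cos(106.1°) + j·sin(106.1°)) = -8.874 + j30.74 V
  V4 = 219·(cos(60.0°) + j·sin(60.0°)) = 109.5 + j189.7 V
Step 2 — Sum components: V_total = 80.94 + j188.3 V.
Step 3 — Convert to polar: |V_total| = 205 V, ∠V_total = 66.7°.

V_total = 205∠66.7° V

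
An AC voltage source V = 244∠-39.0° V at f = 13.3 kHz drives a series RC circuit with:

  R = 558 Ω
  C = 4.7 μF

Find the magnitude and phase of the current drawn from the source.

Step 1 — Angular frequency: ω = 2π·f = 2π·1.33e+04 = 8.357e+04 rad/s.
Step 2 — Component impedances:
  R: Z = R = 558 Ω
  C: Z = 1/(jωC) = -j/(ω·C) = 0 - j2.546 Ω
Step 3 — Series combination: Z_total = R + C = 558 - j2.546 Ω = 558∠-0.3° Ω.
Step 4 — Source phasor: V = 244∠-39.0° V = 189.6 - j153.6 V.
Step 5 — Ohm's law: I = V / Z_total = (189.6 - j153.6) / (558 - j2.546) = 0.3411 - j0.2736 A.
Step 6 — Convert to polar: |I| = 0.4373 A, ∠I = -38.7°.

I = 0.4373∠-38.7° A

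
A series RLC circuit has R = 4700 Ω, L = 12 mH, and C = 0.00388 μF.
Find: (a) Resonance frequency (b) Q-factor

Step 1 — Resonance condition Im(Z)=0 gives ω₀ = 1/√(LC).
Step 2 — ω₀ = 1/√(0.012·3.88e-09) = 1.466e+05 rad/s.
Step 3 — f₀ = ω₀/(2π) = 2.332e+04 Hz.
Step 4 — Series Q: Q = ω₀L/R = 1.466e+05·0.012/4700 = 0.3742.

(a) f₀ = 2.332e+04 Hz  (b) Q = 0.3742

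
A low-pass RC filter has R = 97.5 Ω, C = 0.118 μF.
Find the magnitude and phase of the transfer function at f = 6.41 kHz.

Step 1 — Angular frequency: ω = 2π·6410 = 4.028e+04 rad/s.
Step 2 — Transfer function: H(jω) = 1/(1 + jωRC).
Step 3 — Denominator: 1 + jωRC = 1 + j·4.028e+04·97.5·1.18e-07 = 1 + j0.4634.
Step 4 — H = 0.8232 - j0.3815.
Step 5 — Magnitude: |H| = 0.9073 (-0.8 dB); phase: φ = -24.9°.

|H| = 0.9073 (-0.8 dB), φ = -24.9°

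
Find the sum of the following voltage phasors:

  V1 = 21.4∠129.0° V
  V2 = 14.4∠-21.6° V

Step 1 — Convert each phasor to rectangular form:
  V1 = 21.4·(cos(129.0°) + j·sin(129.0°)) = -13.47 + j16.63 V
  V2 = 14.4·(cos(-21.6°) + j·sin(-21.6°)) = 13.39 - j5.301 V
Step 2 — Sum components: V_total = -0.07867 + j11.33 V.
Step 3 — Convert to polar: |V_total| = 11.33 V, ∠V_total = 90.4°.

V_total = 11.33∠90.4° V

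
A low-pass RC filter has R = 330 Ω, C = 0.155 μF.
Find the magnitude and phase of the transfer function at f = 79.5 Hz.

Step 1 — Angular frequency: ω = 2π·79.5 = 499.5 rad/s.
Step 2 — Transfer function: H(jω) = 1/(1 + jωRC).
Step 3 — Denominator: 1 + jωRC = 1 + j·499.5·330·1.55e-07 = 1 + j0.02555.
Step 4 — H = 0.9993 - j0.02553.
Step 5 — Magnitude: |H| = 0.9997 (-0.0 dB); phase: φ = -1.5°.

|H| = 0.9997 (-0.0 dB), φ = -1.5°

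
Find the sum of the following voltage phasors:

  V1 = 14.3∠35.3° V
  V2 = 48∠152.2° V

Step 1 — Convert each phasor to rectangular form:
  V1 = 14.3·(cos(35.3°) + j·sin(35.3°)) = 11.67 + j8.263 V
  V2 = 48·(cos(152.2°) + j·sin(152.2°)) = -42.46 + j22.39 V
Step 2 — Sum components: V_total = -30.79 + j30.65 V.
Step 3 — Convert to polar: |V_total| = 43.44 V, ∠V_total = 135.1°.

V_total = 43.44∠135.1° V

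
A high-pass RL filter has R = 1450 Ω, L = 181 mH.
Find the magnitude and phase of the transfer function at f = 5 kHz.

Step 1 — Angular frequency: ω = 2π·5000 = 3.142e+04 rad/s.
Step 2 — Transfer function: H(jω) = jωL/(R + jωL).
Step 3 — Numerator jωL = j·5686; denominator R + jωL = 1450 + j5686.
Step 4 — H = 0.9389 + j0.2394.
Step 5 — Magnitude: |H| = 0.969 (-0.3 dB); phase: φ = 14.3°.

|H| = 0.969 (-0.3 dB), φ = 14.3°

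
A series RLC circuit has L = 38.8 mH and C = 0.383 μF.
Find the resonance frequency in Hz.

Step 1 — Resonance condition Im(Z)=0 gives ω₀ = 1/√(LC).
Step 2 — ω₀ = 1/√(0.0388·3.83e-07) = 8203 rad/s.
Step 3 — f₀ = ω₀/(2π) = 1306 Hz.

f₀ = 1306 Hz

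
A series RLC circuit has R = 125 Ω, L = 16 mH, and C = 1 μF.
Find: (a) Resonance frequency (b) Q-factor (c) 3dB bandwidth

Step 1 — Resonance condition Im(Z)=0 gives ω₀ = 1/√(LC).
Step 2 — ω₀ = 1/√(0.016·1e-06) = 7906 rad/s.
Step 3 — f₀ = ω₀/(2π) = 1258 Hz.
Step 4 — Series Q: Q = ω₀L/R = 7906·0.016/125 = 1.012.
Step 5 — 3dB bandwidth: Δω = ω₀/Q = 7812 rad/s; BW = Δω/(2π) = 1243 Hz.

(a) f₀ = 1258 Hz  (b) Q = 1.012  (c) BW = 1243 Hz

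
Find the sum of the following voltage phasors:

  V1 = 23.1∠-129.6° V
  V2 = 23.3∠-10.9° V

Step 1 — Convert each phasor to rectangular form:
  V1 = 23.1·(cos(-129.6°) + j·sin(-129.6°)) = -14.72 - j17.8 V
  V2 = 23.3·(cos(-10.9°) + j·sin(-10.9°)) = 22.88 - j4.406 V
Step 2 — Sum components: V_total = 8.155 - j22.2 V.
Step 3 — Convert to polar: |V_total| = 23.65 V, ∠V_total = -69.8°.

V_total = 23.65∠-69.8° V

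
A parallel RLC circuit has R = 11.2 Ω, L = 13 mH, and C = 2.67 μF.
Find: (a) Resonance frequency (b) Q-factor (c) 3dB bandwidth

Step 1 — Resonance: ω₀ = 1/√(LC) = 1/√(0.013·2.67e-06) = 5368 rad/s.
Step 2 — f₀ = ω₀/(2π) = 854.3 Hz.
Step 3 — Parallel Q: Q = R/(ω₀L) = 11.2/(5368·0.013) = 0.1605.
Step 4 — Bandwidth: Δω = ω₀/Q = 3.344e+04 rad/s; BW = Δω/(2π) = 5322 Hz.

(a) f₀ = 854.3 Hz  (b) Q = 0.1605  (c) BW = 5322 Hz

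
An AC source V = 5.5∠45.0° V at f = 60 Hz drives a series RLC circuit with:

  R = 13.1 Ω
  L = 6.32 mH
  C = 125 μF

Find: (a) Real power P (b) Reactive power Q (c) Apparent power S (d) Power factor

Step 1 — Angular frequency: ω = 2π·f = 2π·60 = 377 rad/s.
Step 2 — Component impedances:
  R: Z = R = 13.1 Ω
  L: Z = jωL = j·377·0.00632 = 0 + j2.383 Ω
  C: Z = 1/(jωC) = -j/(ω·C) = 0 - j21.22 Ω
Step 3 — Series combination: Z_total = R + L + C = 13.1 - j18.84 Ω = 22.95∠-55.2° Ω.
Step 4 — Source phasor: V = 5.5∠45.0° V = 3.889 + j3.889 V.
Step 5 — Current: I = V / Z = -0.04239 + j0.2359 A = 0.2397∠100.2° A.
Step 6 — Complex power: S = V·I* = 0.7527 - j1.082 VA.
Step 7 — Real power: P = Re(S) = 0.7527 W.
Step 8 — Reactive power: Q = Im(S) = -1.082 VAR.
Step 9 — Apparent power: |S| = 1.318 VA.
Step 10 — Power factor: PF = P/|S| = 0.5709 (leading).

(a) P = 0.7527 W  (b) Q = -1.082 VAR  (c) S = 1.318 VA  (d) PF = 0.5709 (leading)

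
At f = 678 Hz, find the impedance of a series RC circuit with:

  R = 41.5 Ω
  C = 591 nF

Step 1 — Angular frequency: ω = 2π·f = 2π·678 = 4260 rad/s.
Step 2 — Component impedances:
  R: Z = R = 41.5 Ω
  C: Z = 1/(jωC) = -j/(ω·C) = 0 - j397.2 Ω
Step 3 — Series combination: Z_total = R + C = 41.5 - j397.2 Ω = 399.4∠-84.0° Ω.

Z = 41.5 - j397.2 Ω = 399.4∠-84.0° Ω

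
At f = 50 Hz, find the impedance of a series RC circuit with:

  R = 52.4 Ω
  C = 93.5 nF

Step 1 — Angular frequency: ω = 2π·f = 2π·50 = 314.2 rad/s.
Step 2 — Component impedances:
  R: Z = R = 52.4 Ω
  C: Z = 1/(jωC) = -j/(ω·C) = 0 - j3.404e+04 Ω
Step 3 — Series combination: Z_total = R + C = 52.4 - j3.404e+04 Ω = 3.404e+04∠-89.9° Ω.

Z = 52.4 - j3.404e+04 Ω = 3.404e+04∠-89.9° Ω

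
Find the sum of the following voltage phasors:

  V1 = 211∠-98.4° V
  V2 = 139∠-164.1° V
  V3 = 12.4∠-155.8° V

Step 1 — Convert each phasor to rectangular form:
  V1 = 211·(cos(-98.4°) + j·sin(-98.4°)) = -30.82 - j208.7 V
  V2 = 139·(cos(-164.1°) + j·sin(-164.1°)) = -133.7 - j38.08 V
  V3 = 12.4·(cos(-155.8°) + j·sin(-155.8°)) = -11.31 - j5.083 V
Step 2 — Sum components: V_total = -175.8 - j251.9 V.
Step 3 — Convert to polar: |V_total| = 307.2 V, ∠V_total = -124.9°.

V_total = 307.2∠-124.9° V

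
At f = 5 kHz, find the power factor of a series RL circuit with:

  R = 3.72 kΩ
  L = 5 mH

Step 1 — Angular frequency: ω = 2π·f = 2π·5000 = 3.142e+04 rad/s.
Step 2 — Component impedances:
  R: Z = R = 3720 Ω
  L: Z = jωL = j·3.142e+04·0.005 = 0 + j157.1 Ω
Step 3 — Series combination: Z_total = R + L = 3720 + j157.1 Ω = 3723∠2.4° Ω.
Step 4 — Power factor: PF = cos(φ) = Re(Z)/|Z| = 3720/3723.3 = 0.9991.
Step 5 — Type: Im(Z) = 157.1 ⇒ lagging (phase φ = 2.4°).

PF = 0.9991 (lagging, φ = 2.4°)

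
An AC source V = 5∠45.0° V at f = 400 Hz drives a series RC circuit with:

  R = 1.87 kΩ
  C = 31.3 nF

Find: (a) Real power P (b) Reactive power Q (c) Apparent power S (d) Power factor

Step 1 — Angular frequency: ω = 2π·f = 2π·400 = 2513 rad/s.
Step 2 — Component impedances:
  R: Z = R = 1870 Ω
  C: Z = 1/(jωC) = -j/(ω·C) = 0 - j1.271e+04 Ω
Step 3 — Series combination: Z_total = R + C = 1870 - j1.271e+04 Ω = 1.285e+04∠-81.6° Ω.
Step 4 — Source phasor: V = 5∠45.0° V = 3.536 + j3.536 V.
Step 5 — Current: I = V / Z = -0.0002322 + j0.0003123 A = 0.0003891∠126.6° A.
Step 6 — Complex power: S = V·I* = 0.0002832 - j0.001925 VA.
Step 7 — Real power: P = Re(S) = 0.0002832 W.
Step 8 — Reactive power: Q = Im(S) = -0.001925 VAR.
Step 9 — Apparent power: |S| = 0.001946 VA.
Step 10 — Power factor: PF = P/|S| = 0.1455 (leading).

(a) P = 0.0002832 W  (b) Q = -0.001925 VAR  (c) S = 0.001946 VA  (d) PF = 0.1455 (leading)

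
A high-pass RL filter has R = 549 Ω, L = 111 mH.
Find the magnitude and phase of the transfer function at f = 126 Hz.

Step 1 — Angular frequency: ω = 2π·126 = 791.7 rad/s.
Step 2 — Transfer function: H(jω) = jωL/(R + jωL).
Step 3 — Numerator jωL = j·87.88; denominator R + jωL = 549 + j87.88.
Step 4 — H = 0.02498 + j0.1561.
Step 5 — Magnitude: |H| = 0.1581 (-16.0 dB); phase: φ = 80.9°.

|H| = 0.1581 (-16.0 dB), φ = 80.9°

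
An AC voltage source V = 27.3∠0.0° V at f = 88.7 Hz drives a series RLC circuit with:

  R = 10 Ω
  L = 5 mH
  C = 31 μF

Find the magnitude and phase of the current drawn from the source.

Step 1 — Angular frequency: ω = 2π·f = 2π·88.7 = 557.3 rad/s.
Step 2 — Component impedances:
  R: Z = R = 10 Ω
  L: Z = jωL = j·557.3·0.005 = 0 + j2.787 Ω
  C: Z = 1/(jωC) = -j/(ω·C) = 0 - j57.88 Ω
Step 3 — Series combination: Z_total = R + L + C = 10 - j55.09 Ω = 55.99∠-79.7° Ω.
Step 4 — Source phasor: V = 27.3∠0.0° V = 27.3 V.
Step 5 — Ohm's law: I = V / Z_total = (27.3) / (10 - j55.09) = 0.08707 + j0.4797 A.
Step 6 — Convert to polar: |I| = 0.4875 A, ∠I = 79.7°.

I = 0.4875∠79.7° A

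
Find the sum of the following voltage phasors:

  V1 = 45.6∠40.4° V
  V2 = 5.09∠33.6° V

Step 1 — Convert each phasor to rectangular form:
  V1 = 45.6·(cos(40.4°) + j·sin(40.4°)) = 34.73 + j29.55 V
  V2 = 5.09·(cos(33.6°) + j·sin(33.6°)) = 4.24 + j2.817 V
Step 2 — Sum components: V_total = 38.97 + j32.37 V.
Step 3 — Convert to polar: |V_total| = 50.66 V, ∠V_total = 39.7°.

V_total = 50.66∠39.7° V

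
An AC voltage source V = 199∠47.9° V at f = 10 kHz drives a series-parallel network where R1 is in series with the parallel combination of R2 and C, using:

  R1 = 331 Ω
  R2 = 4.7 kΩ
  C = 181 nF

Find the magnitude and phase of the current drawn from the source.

Step 1 — Angular frequency: ω = 2π·f = 2π·1e+04 = 6.283e+04 rad/s.
Step 2 — Component impedances:
  R1: Z = R = 331 Ω
  R2: Z = R = 4700 Ω
  C: Z = 1/(jωC) = -j/(ω·C) = 0 - j87.93 Ω
Step 3 — Parallel branch: R2 || C = 1/(1/R2 + 1/C) = 1.644 - j87.9 Ω.
Step 4 — Series with R1: Z_total = R1 + (R2 || C) = 332.6 - j87.9 Ω = 344.1∠-14.8° Ω.
Step 5 — Source phasor: V = 199∠47.9° V = 133.4 + j147.7 V.
Step 6 — Ohm's law: I = V / Z_total = (133.4 + j147.7) / (332.6 - j87.9) = 0.2653 + j0.514 A.
Step 7 — Convert to polar: |I| = 0.5784 A, ∠I = 62.7°.

I = 0.5784∠62.7° A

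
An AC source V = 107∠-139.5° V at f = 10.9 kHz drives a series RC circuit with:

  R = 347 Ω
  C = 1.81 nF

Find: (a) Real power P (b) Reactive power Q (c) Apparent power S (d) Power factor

Step 1 — Angular frequency: ω = 2π·f = 2π·1.09e+04 = 6.849e+04 rad/s.
Step 2 — Component impedances:
  R: Z = R = 347 Ω
  C: Z = 1/(jωC) = -j/(ω·C) = 0 - j8067 Ω
Step 3 — Series combination: Z_total = R + C = 347 - j8067 Ω = 8075∠-87.5° Ω.
Step 4 — Source phasor: V = 107∠-139.5° V = -81.36 - j69.49 V.
Step 5 — Current: I = V / Z = 0.008165 - j0.01044 A = 0.01325∠-52.0° A.
Step 6 — Complex power: S = V·I* = 0.06093 - j1.417 VA.
Step 7 — Real power: P = Re(S) = 0.06093 W.
Step 8 — Reactive power: Q = Im(S) = -1.417 VAR.
Step 9 — Apparent power: |S| = 1.418 VA.
Step 10 — Power factor: PF = P/|S| = 0.04297 (leading).

(a) P = 0.06093 W  (b) Q = -1.417 VAR  (c) S = 1.418 VA  (d) PF = 0.04297 (leading)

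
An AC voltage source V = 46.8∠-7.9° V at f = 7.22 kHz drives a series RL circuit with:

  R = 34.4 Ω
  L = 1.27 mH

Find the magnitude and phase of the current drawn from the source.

Step 1 — Angular frequency: ω = 2π·f = 2π·7220 = 4.536e+04 rad/s.
Step 2 — Component impedances:
  R: Z = R = 34.4 Ω
  L: Z = jωL = j·4.536e+04·0.00127 = 0 + j57.61 Ω
Step 3 — Series combination: Z_total = R + L = 34.4 + j57.61 Ω = 67.1∠59.2° Ω.
Step 4 — Source phasor: V = 46.8∠-7.9° V = 46.36 - j6.432 V.
Step 5 — Ohm's law: I = V / Z_total = (46.36 - j6.432) / (34.4 + j57.61) = 0.2719 - j0.6423 A.
Step 6 — Convert to polar: |I| = 0.6975 A, ∠I = -67.1°.

I = 0.6975∠-67.1° A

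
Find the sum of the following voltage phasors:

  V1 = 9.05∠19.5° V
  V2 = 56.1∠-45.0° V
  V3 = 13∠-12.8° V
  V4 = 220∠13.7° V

Step 1 — Convert each phasor to rectangular form:
  V1 = 9.05·(cos(19.5°) + j·sin(19.5°)) = 8.531 + j3.021 V
  V2 = 56.1·(cos(-45.0°) + j·sin(-45.0°)) = 39.67 - j39.67 V
  V3 = 13·(cos(-12.8°) + j·sin(-12.8°)) = 12.68 - j2.88 V
  V4 = 220·(cos(13.7°) + j·sin(13.7°)) = 213.7 + j52.1 V
Step 2 — Sum components: V_total = 274.6 + j12.58 V.
Step 3 — Convert to polar: |V_total| = 274.9 V, ∠V_total = 2.6°.

V_total = 274.9∠2.6° V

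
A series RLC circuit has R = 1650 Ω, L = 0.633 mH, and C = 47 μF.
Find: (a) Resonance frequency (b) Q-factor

Step 1 — Resonance condition Im(Z)=0 gives ω₀ = 1/√(LC).
Step 2 — ω₀ = 1/√(0.000633·4.7e-05) = 5798 rad/s.
Step 3 — f₀ = ω₀/(2π) = 922.7 Hz.
Step 4 — Series Q: Q = ω₀L/R = 5798·0.000633/1650 = 0.002224.

(a) f₀ = 922.7 Hz  (b) Q = 0.002224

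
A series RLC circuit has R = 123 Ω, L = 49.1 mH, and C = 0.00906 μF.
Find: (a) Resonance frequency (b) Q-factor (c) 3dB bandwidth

Step 1 — Resonance condition Im(Z)=0 gives ω₀ = 1/√(LC).
Step 2 — ω₀ = 1/√(0.0491·9.06e-09) = 4.741e+04 rad/s.
Step 3 — f₀ = ω₀/(2π) = 7546 Hz.
Step 4 — Series Q: Q = ω₀L/R = 4.741e+04·0.0491/123 = 18.93.
Step 5 — 3dB bandwidth: Δω = ω₀/Q = 2505 rad/s; BW = Δω/(2π) = 398.7 Hz.

(a) f₀ = 7546 Hz  (b) Q = 18.93  (c) BW = 398.7 Hz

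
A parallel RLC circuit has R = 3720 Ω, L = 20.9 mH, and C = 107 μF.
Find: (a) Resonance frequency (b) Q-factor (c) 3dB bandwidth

Step 1 — Resonance: ω₀ = 1/√(LC) = 1/√(0.0209·0.000107) = 668.7 rad/s.
Step 2 — f₀ = ω₀/(2π) = 106.4 Hz.
Step 3 — Parallel Q: Q = R/(ω₀L) = 3720/(668.7·0.0209) = 266.2.
Step 4 — Bandwidth: Δω = ω₀/Q = 2.512 rad/s; BW = Δω/(2π) = 0.3998 Hz.

(a) f₀ = 106.4 Hz  (b) Q = 266.2  (c) BW = 0.3998 Hz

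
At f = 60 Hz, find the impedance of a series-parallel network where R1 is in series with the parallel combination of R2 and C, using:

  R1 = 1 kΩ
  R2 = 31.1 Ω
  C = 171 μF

Step 1 — Angular frequency: ω = 2π·f = 2π·60 = 377 rad/s.
Step 2 — Component impedances:
  R1: Z = R = 1000 Ω
  R2: Z = R = 31.1 Ω
  C: Z = 1/(jωC) = -j/(ω·C) = 0 - j15.51 Ω
Step 3 — Parallel branch: R2 || C = 1/(1/R2 + 1/C) = 6.196 - j12.42 Ω.
Step 4 — Series with R1: Z_total = R1 + (R2 || C) = 1006 - j12.42 Ω = 1006∠-0.7° Ω.

Z = 1006 - j12.42 Ω = 1006∠-0.7° Ω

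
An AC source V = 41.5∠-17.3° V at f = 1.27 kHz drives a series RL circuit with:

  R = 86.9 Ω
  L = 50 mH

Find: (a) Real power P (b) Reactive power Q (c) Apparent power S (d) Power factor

Step 1 — Angular frequency: ω = 2π·f = 2π·1270 = 7980 rad/s.
Step 2 — Component impedances:
  R: Z = R = 86.9 Ω
  L: Z = jωL = j·7980·0.05 = 0 + j399 Ω
Step 3 — Series combination: Z_total = R + L = 86.9 + j399 Ω = 408.3∠77.7° Ω.
Step 4 — Source phasor: V = 41.5∠-17.3° V = 39.62 - j12.34 V.
Step 5 — Current: I = V / Z = -0.00888 - j0.1012 A = 0.1016∠-95.0° A.
Step 6 — Complex power: S = V·I* = 0.8976 + j4.121 VA.
Step 7 — Real power: P = Re(S) = 0.8976 W.
Step 8 — Reactive power: Q = Im(S) = 4.121 VAR.
Step 9 — Apparent power: |S| = 4.218 VA.
Step 10 — Power factor: PF = P/|S| = 0.2128 (lagging).

(a) P = 0.8976 W  (b) Q = 4.121 VAR  (c) S = 4.218 VA  (d) PF = 0.2128 (lagging)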